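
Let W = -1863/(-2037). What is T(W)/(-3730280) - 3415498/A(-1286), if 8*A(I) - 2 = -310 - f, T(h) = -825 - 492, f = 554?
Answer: 50963056085387/1607750680 ≈ 31698.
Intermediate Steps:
W = 621/679 (W = -1863*(-1/2037) = 621/679 ≈ 0.91458)
T(h) = -1317
A(I) = -431/4 (A(I) = 1/4 + (-310 - 1*554)/8 = 1/4 + (-310 - 554)/8 = 1/4 + (1/8)*(-864) = 1/4 - 108 = -431/4)
T(W)/(-3730280) - 3415498/A(-1286) = -1317/(-3730280) - 3415498/(-431/4) = -1317*(-1/3730280) - 3415498*(-4/431) = 1317/3730280 + 13661992/431 = 50963056085387/1607750680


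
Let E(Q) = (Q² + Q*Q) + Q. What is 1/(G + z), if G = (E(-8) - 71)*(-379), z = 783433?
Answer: 1/764862 ≈ 1.3074e-6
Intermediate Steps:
E(Q) = Q + 2*Q² (E(Q) = (Q² + Q²) + Q = 2*Q² + Q = Q + 2*Q²)
G = -18571 (G = (-8*(1 + 2*(-8)) - 71)*(-379) = (-8*(1 - 16) - 71)*(-379) = (-8*(-15) - 71)*(-379) = (120 - 71)*(-379) = 49*(-379) = -18571)
1/(G + z) = 1/(-18571 + 783433) = 1/764862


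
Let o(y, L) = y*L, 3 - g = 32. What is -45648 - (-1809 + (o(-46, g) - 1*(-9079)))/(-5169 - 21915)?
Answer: -103026819/2257 ≈ -45648.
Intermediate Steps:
g = -29 (g = 3 - 1*32 = 3 - 32 = -29)
o(y, L) = L*y
-45648 - (-1809 + (o(-46, g) - 1*(-9079)))/(-5169 - 21915) = -45648 - (-1809 + (-29*(-46) - 1*(-9079)))/(-5169 - 21915) = -45648 - (-1809 + (1334 + 9079))/(-27084) = -45648 - (-1809 + 10413)*(-1)/27084 = -45648 - 8604*(-1)/27084 = -45648 - 1*(-717/2257) = -45648 + 717/2257 = -103026819/2257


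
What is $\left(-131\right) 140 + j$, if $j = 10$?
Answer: $-18330$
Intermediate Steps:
$\left(-131\right) 140 + j = \left(-131\right) 140 + 10 = -18340 + 10 = -18330$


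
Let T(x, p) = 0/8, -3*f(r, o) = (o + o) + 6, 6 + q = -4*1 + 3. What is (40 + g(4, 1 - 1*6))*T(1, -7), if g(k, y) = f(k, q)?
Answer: 0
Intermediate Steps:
q = -7 (q = -6 + (-4*1 + 3) = -6 + (-4 + 3) = -6 - 1 = -7)
f(r, o) = -2 - 2*o/3 (f(r, o) = -((o + o) + 6)/3 = -(2*o + 6)/3 = -(6 + 2*o)/3 = -2 - 2*o/3)
g(k, y) = 8/3 (g(k, y) = -2 - ⅔*(-7) = -2 + 14/3 = 8/3)
T(x, p) = 0 (T(x, p) = 0*(⅛) = 0)
(40 + g(4, 1 - 1*6))*T(1, -7) = (40 + 8/3)*0 = (128/3)*0 = 0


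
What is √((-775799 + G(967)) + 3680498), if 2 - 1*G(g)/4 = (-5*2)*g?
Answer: 3*√327043 ≈ 1715.6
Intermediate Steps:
G(g) = 8 + 40*g (G(g) = 8 - 4*(-5*2)*g = 8 - (-40)*g = 8 + 40*g)
√((-775799 + G(967)) + 3680498) = √((-775799 + (8 + 40*967)) + 3680498) = √((-775799 + (8 + 38680)) + 3680498) = √((-775799 + 38688) + 3680498) = √(-737111 + 3680498) = √2943387 = 3*√327043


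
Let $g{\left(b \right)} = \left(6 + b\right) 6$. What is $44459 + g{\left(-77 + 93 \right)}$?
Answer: $44591$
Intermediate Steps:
$g{\left(b \right)} = 36 + 6 b$
$44459 + g{\left(-77 + 93 \right)} = 44459 + \left(36 + 6 \left(-77 + 93\right)\right) = 44459 + \left(36 + 6 \cdot 16\right) = 44459 + \left(36 + 96\right) = 44459 + 132 = 44591$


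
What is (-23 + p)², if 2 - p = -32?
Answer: 121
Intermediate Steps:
p = 34 (p = 2 - 1*(-32) = 2 + 32 = 34)
(-23 + p)² = (-23 + 34)² = 11² = 121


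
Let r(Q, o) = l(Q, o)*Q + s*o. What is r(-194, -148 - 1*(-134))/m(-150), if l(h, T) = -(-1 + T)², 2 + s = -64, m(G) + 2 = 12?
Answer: 22287/5 ≈ 4457.4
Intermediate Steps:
m(G) = 10 (m(G) = -2 + 12 = 10)
s = -66 (s = -2 - 64 = -66)
r(Q, o) = -66*o - Q*(-1 + o)² (r(Q, o) = (-(-1 + o)²)*Q - 66*o = -Q*(-1 + o)² - 66*o = -66*o - Q*(-1 + o)²)
r(-194, -148 - 1*(-134))/m(-150) = (-66*(-148 - 1*(-134)) - 1*(-194)*(-1 + (-148 - 1*(-134)))²)/10 = (-66*(-148 + 134) - 1*(-194)*(-1 + (-148 + 134))²)*(⅒) = (-66*(-14) - 1*(-194)*(-1 - 14)²)*(⅒) = (924 - 1*(-194)*(-15)²)*(⅒) = (924 - 1*(-194)*225)*(⅒) = (924 + 43650)*(⅒) = 44574*(⅒) = 22287/5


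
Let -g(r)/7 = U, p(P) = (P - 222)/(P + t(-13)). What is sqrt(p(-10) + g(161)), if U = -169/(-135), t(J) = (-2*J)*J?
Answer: I*sqrt(16395)/45 ≈ 2.8454*I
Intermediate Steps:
t(J) = -2*J**2
U = 169/135 (U = -169*(-1/135) = 169/135 ≈ 1.2519)
p(P) = (-222 + P)/(-338 + P) (p(P) = (P - 222)/(P - 2*(-13)**2) = (-222 + P)/(P - 2*169) = (-222 + P)/(P - 338) = (-222 + P)/(-338 + P))
g(r) = -1183/135 (g(r) = -7*169/135 = -1183/135)
sqrt(p(-10) + g(161)) = sqrt((-222 - 10)/(-338 - 10) - 1183/135) = sqrt(-232/(-348) - 1183/135) = sqrt(-1/348*(-232) - 1183/135) = sqrt(2/3 - 1183/135) = sqrt(-1093/135) = I*sqrt(16395)/45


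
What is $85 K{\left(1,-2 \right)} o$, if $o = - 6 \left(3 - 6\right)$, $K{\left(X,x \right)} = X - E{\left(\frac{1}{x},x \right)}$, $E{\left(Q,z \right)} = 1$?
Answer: $0$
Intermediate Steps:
$K{\left(X,x \right)} = -1 + X$ ($K{\left(X,x \right)} = X - 1 = -1 + X$)
$o = 18$ ($o = \left(-6\right) \left(-3\right) = 18$)
$85 K{\left(1,-2 \right)} o = 85 \left(-1 + 1\right) 18 = 85 \cdot 0 \cdot 18 = 0 \cdot 18 = 0$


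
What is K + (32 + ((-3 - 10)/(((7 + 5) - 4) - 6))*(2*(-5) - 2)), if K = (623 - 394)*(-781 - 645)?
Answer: -326444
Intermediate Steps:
K = -326554 (K = 229*(-1426) = -326554)
K + (32 + ((-3 - 10)/(((7 + 5) - 4) - 6))*(2*(-5) - 2)) = -326554 + (32 + ((-3 - 10)/(((7 + 5) - 4) - 6))*(2*(-5) - 2)) = -326554 + (32 + (-13/((12 - 4) - 6))*(-10 - 2)) = -326554 + (32 - 13/(8 - 6)*(-12)) = -326554 + (32 - 13/2*(-12)) = -326554 + (32 + 78) = -326554 + 110 = -326444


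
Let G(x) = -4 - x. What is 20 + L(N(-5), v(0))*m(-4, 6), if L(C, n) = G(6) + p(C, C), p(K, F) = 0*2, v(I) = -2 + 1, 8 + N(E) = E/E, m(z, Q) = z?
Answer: 60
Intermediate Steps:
N(E) = -7 (N(E) = -8 + E/E = -8 + 1 = -7)
v(I) = -1
p(K, F) = 0
L(C, n) = -10 (L(C, n) = (-4 - 1*6) + 0 = (-4 - 6) + 0 = -10 + 0 = -10)
20 + L(N(-5), v(0))*m(-4, 6) = 20 - 10*(-4) = 20 + 40 = 60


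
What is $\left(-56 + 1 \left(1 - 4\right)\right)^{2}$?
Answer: $3481$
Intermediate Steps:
$\left(-56 + 1 \left(1 - 4\right)\right)^{2} = \left(-56 + 1 \left(-3\right)\right)^{2} = \left(-56 - 3\right)^{2} = \left(-59\right)^{2} = 3481$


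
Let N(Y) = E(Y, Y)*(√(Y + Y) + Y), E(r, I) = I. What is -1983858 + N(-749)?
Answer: -1422857 - 749*I*√1498 ≈ -1.4229e+6 - 28989.0*I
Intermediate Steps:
N(Y) = Y*(Y + √2*√Y) (N(Y) = Y*(√(Y + Y) + Y) = Y*(√(2*Y) + Y) = Y*(√2*√Y + Y) = Y*(Y + √2*√Y))
-1983858 + N(-749) = -1983858 - 749*(-749 + √2*√(-749)) = -1983858 - 749*(-749 + √2*(I*√749)) = -1983858 - 749*(-749 + I*√1498) = -1983858 + (561001 - 749*I*√1498) = -1422857 - 749*I*√1498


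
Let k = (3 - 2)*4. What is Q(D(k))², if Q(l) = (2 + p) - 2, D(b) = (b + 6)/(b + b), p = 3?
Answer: 9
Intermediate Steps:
k = 4 (k = 1*4 = 4)
D(b) = (6 + b)/(2*b) (D(b) = (6 + b)/((2*b)) = (6 + b)*(1/(2*b)) = (6 + b)/(2*b))
Q(l) = 3 (Q(l) = (2 + 3) - 2 = 5 - 2 = 3)
Q(D(k))² = 3² = 9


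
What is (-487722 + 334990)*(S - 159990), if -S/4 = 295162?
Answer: 204758323016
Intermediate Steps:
S = -1180648 (S = -4*295162 = -1180648)
(-487722 + 334990)*(S - 159990) = (-487722 + 334990)*(-1180648 - 159990) = -152732*(-1340638) = 204758323016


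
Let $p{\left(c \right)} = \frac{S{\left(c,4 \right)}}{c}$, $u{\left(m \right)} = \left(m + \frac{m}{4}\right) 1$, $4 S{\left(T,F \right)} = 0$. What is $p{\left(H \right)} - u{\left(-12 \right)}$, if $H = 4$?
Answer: $15$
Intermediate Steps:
$S{\left(T,F \right)} = 0$ ($S{\left(T,F \right)} = \frac{1}{4} \cdot 0 = 0$)
$u{\left(m \right)} = \frac{5 m}{4}$ ($u{\left(m \right)} = \left(m + m \frac{1}{4}\right) 1 = \left(m + \frac{m}{4}\right) 1 = \frac{5 m}{4} \cdot 1 = \frac{5 m}{4}$)
$p{\left(c \right)} = 0$ ($p{\left(c \right)} = \frac{0}{c} = 0$)
$p{\left(H \right)} - u{\left(-12 \right)} = 0 - \frac{5}{4} \left(-12\right) = 0 - -15 = 0 + 15 = 15$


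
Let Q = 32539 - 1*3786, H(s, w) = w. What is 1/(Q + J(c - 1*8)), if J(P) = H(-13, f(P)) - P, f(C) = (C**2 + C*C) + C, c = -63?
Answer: 1/38835 ≈ 2.5750e-5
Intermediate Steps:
f(C) = C + 2*C**2 (f(C) = (C**2 + C**2) + C = 2*C**2 + C = C + 2*C**2)
J(P) = -P + P*(1 + 2*P) (J(P) = P*(1 + 2*P) - P = -P + P*(1 + 2*P))
Q = 28753 (Q = 32539 - 3786 = 28753)
1/(Q + J(c - 1*8)) = 1/(28753 + 2*(-63 - 1*8)**2) = 1/(28753 + 2*(-63 - 8)**2) = 1/(28753 + 2*(-71)**2) = 1/(28753 + 2*5041) = 1/(28753 + 10082) = 1/38835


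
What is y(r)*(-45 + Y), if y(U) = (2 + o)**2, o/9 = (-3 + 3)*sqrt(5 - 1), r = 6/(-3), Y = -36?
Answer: -324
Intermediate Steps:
r = -2 (r = 6*(-1/3) = -2)
o = 0 (o = 9*((-3 + 3)*sqrt(5 - 1)) = 9*(0*sqrt(4)) = 9*(0*2) = 9*0 = 0)
y(U) = 4 (y(U) = (2 + 0)**2 = 2**2 = 4)
y(r)*(-45 + Y) = 4*(-45 - 36) = 4*(-81) = -324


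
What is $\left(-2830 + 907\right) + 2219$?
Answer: $296$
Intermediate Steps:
$\left(-2830 + 907\right) + 2219 = -1923 + 2219 = 296$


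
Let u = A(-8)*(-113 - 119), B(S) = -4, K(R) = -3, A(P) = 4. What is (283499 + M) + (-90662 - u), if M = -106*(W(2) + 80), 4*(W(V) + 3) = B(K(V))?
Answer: 185709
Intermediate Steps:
W(V) = -4 (W(V) = -3 + (¼)*(-4) = -3 - 1 = -4)
u = -928 (u = 4*(-113 - 119) = 4*(-232) = -928)
M = -8056 (M = -106*(-4 + 80) = -106*76 = -8056)
(283499 + M) + (-90662 - u) = (283499 - 8056) + (-90662 - 1*(-928)) = 275443 + (-90662 + 928) = 275443 - 89734 = 185709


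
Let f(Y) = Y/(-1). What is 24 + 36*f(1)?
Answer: -12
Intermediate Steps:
f(Y) = -Y (f(Y) = Y*(-1) = -Y)
24 + 36*f(1) = 24 + 36*(-1*1) = 24 + 36*(-1) = 24 - 36 = -12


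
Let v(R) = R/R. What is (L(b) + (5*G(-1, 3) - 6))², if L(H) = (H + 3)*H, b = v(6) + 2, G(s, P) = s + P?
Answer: 484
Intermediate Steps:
v(R) = 1
G(s, P) = P + s
b = 3 (b = 1 + 2 = 3)
L(H) = H*(3 + H) (L(H) = (3 + H)*H = H*(3 + H))
(L(b) + (5*G(-1, 3) - 6))² = (3*(3 + 3) + (5*(3 - 1) - 6))² = (3*6 + (5*2 - 6))² = (18 + (10 - 6))² = (18 + 4)² = 22² = 484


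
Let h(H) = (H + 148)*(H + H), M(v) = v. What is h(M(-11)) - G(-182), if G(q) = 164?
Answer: -3178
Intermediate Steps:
h(H) = 2*H*(148 + H) (h(H) = (148 + H)*(2*H) = 2*H*(148 + H))
h(M(-11)) - G(-182) = 2*(-11)*(148 - 11) - 1*164 = 2*(-11)*137 - 164 = -3014 - 164 = -3178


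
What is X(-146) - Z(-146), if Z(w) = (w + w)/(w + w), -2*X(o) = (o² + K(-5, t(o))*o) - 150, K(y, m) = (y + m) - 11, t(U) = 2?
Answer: -11606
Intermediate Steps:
K(y, m) = -11 + m + y (K(y, m) = (m + y) - 11 = -11 + m + y)
X(o) = 75 + 7*o - o²/2 (X(o) = -((o² + (-11 + 2 - 5)*o) - 150)/2 = -((o² - 14*o) - 150)/2 = -(-150 + o² - 14*o)/2 = 75 + 7*o - o²/2)
Z(w) = 1 (Z(w) = (2*w)/((2*w)) = (2*w)*(1/(2*w)) = 1)
X(-146) - Z(-146) = (75 + 7*(-146) - ½*(-146)²) - 1*1 = (75 - 1022 - ½*21316) - 1 = (75 - 1022 - 10658) - 1 = -11605 - 1 = -11606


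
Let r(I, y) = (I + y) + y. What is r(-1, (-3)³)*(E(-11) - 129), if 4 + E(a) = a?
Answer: 7920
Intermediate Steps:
E(a) = -4 + a
r(I, y) = I + 2*y
r(-1, (-3)³)*(E(-11) - 129) = (-1 + 2*(-3)³)*((-4 - 11) - 129) = (-1 + 2*(-27))*(-15 - 129) = (-1 - 54)*(-144) = -55*(-144) = 7920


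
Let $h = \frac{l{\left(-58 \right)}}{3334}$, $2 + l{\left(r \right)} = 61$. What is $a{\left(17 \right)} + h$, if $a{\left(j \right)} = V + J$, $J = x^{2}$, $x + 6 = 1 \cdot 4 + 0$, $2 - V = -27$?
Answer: $\frac{110081}{3334} \approx 33.018$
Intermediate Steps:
$V = 29$ ($V = 2 - -27 = 2 + 27 = 29$)
$l{\left(r \right)} = 59$ ($l{\left(r \right)} = -2 + 61 = 59$)
$h = \frac{59}{3334} \approx 0.017696$
$x = -2$ ($x = -6 + \left(1 \cdot 4 + 0\right) = -6 + \left(4 + 0\right) = -6 + 4 = -2$)
$J = 4$ ($J = \left(-2\right)^{2} = 4$)
$a{\left(j \right)} = 33$ ($a{\left(j \right)} = 29 + 4 = 33$)
$a{\left(17 \right)} + h = 33 + \frac{59}{3334} = \frac{110081}{3334}$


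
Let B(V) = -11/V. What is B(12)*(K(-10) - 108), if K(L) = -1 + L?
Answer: 1309/12 ≈ 109.08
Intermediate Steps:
B(12)*(K(-10) - 108) = (-11/12)*((-1 - 10) - 108) = (-11*1/12)*(-11 - 108) = -11/12*(-119) = 1309/12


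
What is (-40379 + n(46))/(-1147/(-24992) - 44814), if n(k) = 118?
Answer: 1006202912/1119990341 ≈ 0.89840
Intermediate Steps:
(-40379 + n(46))/(-1147/(-24992) - 44814) = (-40379 + 118)/(-1147/(-24992) - 44814) = -40261/(-1147*(-1/24992) - 44814) = -40261/(1147/24992 - 44814) = -40261/(-1119990341/24992) = -40261*(-24992/1119990341) = 1006202912/1119990341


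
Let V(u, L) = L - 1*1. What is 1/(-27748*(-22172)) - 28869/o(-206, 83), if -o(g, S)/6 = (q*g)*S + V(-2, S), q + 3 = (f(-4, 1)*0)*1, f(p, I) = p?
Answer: 370021591215/3950998428832 ≈ 0.093653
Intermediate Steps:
V(u, L) = -1 + L (V(u, L) = L - 1 = -1 + L)
q = -3 (q = -3 - 4*0*1 = -3 + 0*1 = -3 + 0 = -3)
o(g, S) = 6 - 6*S + 18*S*g (o(g, S) = -6*((-3*g)*S + (-1 + S)) = -6*(-3*S*g + (-1 + S)) = -6*(-1 + S - 3*S*g) = 6 - 6*S + 18*S*g)
1/(-27748*(-22172)) - 28869/o(-206, 83) = 1/(-27748*(-22172)) - 28869/(6 - 6*83 + 18*83*(-206)) = -1/27748*(-1/22172) - 28869/(6 - 498 - 307764) = 1/615228656 - 28869/(-308256) = 1/615228656 - 28869*(-1/308256) = 1/615228656 + 9623/102752 = 370021591215/3950998428832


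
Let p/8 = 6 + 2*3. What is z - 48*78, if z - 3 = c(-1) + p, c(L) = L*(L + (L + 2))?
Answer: -3645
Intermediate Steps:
p = 96 (p = 8*(6 + 2*3) = 8*(6 + 6) = 8*12 = 96)
c(L) = L*(2 + 2*L) (c(L) = L*(L + (2 + L)) = L*(2 + 2*L))
z = 99 (z = 3 + (2*(-1)*(1 - 1) + 96) = 3 + (2*(-1)*0 + 96) = 3 + (0 + 96) = 3 + 96 = 99)
z - 48*78 = 99 - 48*78 = 99 - 3744 = -3645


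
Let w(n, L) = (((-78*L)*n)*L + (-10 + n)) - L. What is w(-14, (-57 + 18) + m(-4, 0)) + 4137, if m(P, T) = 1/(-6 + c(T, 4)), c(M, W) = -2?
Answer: 26811971/16 ≈ 1.6757e+6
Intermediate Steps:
m(P, T) = -1/8 (m(P, T) = 1/(-6 - 2) = 1/(-8) = -1/8)
w(n, L) = -10 + n - L - 78*n*L**2 (w(n, L) = ((-78*L*n)*L + (-10 + n)) - L = (-78*n*L**2 + (-10 + n)) - L = (-10 + n - 78*n*L**2) - L = -10 + n - L - 78*n*L**2)
w(-14, (-57 + 18) + m(-4, 0)) + 4137 = (-10 - 14 - ((-57 + 18) - 1/8) - 78*(-14)*((-57 + 18) - 1/8)**2) + 4137 = (-10 - 14 - (-39 - 1/8) - 78*(-14)*(-39 - 1/8)**2) + 4137 = (-10 - 14 - 1*(-313/8) - 78*(-14)*(-313/8)**2) + 4137 = (-10 - 14 + 313/8 - 78*(-14)*97969/64) + 4137 = (-10 - 14 + 313/8 + 26745537/16) + 4137 = 26745779/16 + 4137 = 26811971/16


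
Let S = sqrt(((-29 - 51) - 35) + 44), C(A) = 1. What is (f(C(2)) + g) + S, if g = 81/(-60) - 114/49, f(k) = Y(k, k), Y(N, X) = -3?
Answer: -6543/980 + I*sqrt(71) ≈ -6.6765 + 8.4261*I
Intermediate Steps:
f(k) = -3
g = -3603/980 (g = 81*(-1/60) - 114*1/49 = -27/20 - 114/49 = -3603/980 ≈ -3.6765)
S = I*sqrt(71) (S = sqrt((-80 - 35) + 44) = sqrt(-115 + 44) = sqrt(-71) = I*sqrt(71) ≈ 8.4261*I)
(f(C(2)) + g) + S = (-3 - 3603/980) + I*sqrt(71) = -6543/980 + I*sqrt(71)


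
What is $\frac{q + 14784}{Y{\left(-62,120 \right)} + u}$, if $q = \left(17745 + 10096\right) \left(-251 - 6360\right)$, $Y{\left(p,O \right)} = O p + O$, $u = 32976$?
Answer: $- \frac{184042067}{25656} \approx -7173.5$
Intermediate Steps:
$Y{\left(p,O \right)} = O + O p$
$q = -184056851$ ($q = 27841 \left(-6611\right) = -184056851$)
$\frac{q + 14784}{Y{\left(-62,120 \right)} + u} = \frac{-184056851 + 14784}{120 \left(1 - 62\right) + 32976} = - \frac{184042067}{120 \left(-61\right) + 32976} = - \frac{184042067}{-7320 + 32976} = - \frac{184042067}{25656}$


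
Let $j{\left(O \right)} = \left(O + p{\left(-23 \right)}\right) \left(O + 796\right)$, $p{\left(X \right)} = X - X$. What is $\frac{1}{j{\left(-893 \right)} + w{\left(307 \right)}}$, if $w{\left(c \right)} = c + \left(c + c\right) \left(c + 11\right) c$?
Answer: $\frac{1}{60029292} \approx 1.6659 \cdot 10^{-8}$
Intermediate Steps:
$p{\left(X \right)} = 0$
$j{\left(O \right)} = O \left(796 + O\right)$ ($j{\left(O \right)} = \left(O + 0\right) \left(O + 796\right) = O \left(796 + O\right)$)
$w{\left(c \right)} = c + 2 c^{2} \left(11 + c\right)$ ($w{\left(c \right)} = c + 2 c \left(11 + c\right) c = c + 2 c^{2} \left(11 + c\right)$)
$\frac{1}{j{\left(-893 \right)} + w{\left(307 \right)}} = \frac{1}{- 893 \left(796 - 893\right) + 307 \left(1 + 2 \cdot 307^{2} + 22 \cdot 307\right)} = \frac{1}{\left(-893\right) \left(-97\right) + 307 \left(1 + 2 \cdot 94249 + 6754\right)} = \frac{1}{86621 + 307 \left(1 + 188498 + 6754\right)} = \frac{1}{86621 + 307 \cdot 195253} = \frac{1}{86621 + 59942671} = \frac{1}{60029292}$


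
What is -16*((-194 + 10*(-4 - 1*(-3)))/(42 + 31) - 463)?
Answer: 544048/73 ≈ 7452.7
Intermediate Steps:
-16*((-194 + 10*(-4 - 1*(-3)))/(42 + 31) - 463) = -16*((-194 + 10*(-4 + 3))/73 - 463) = -16*((-194 + 10*(-1))*(1/73) - 463) = -16*((-194 - 10)*(1/73) - 463) = -16*(-204*1/73 - 463) = -16*(-204/73 - 463) = -16*(-34003/73) = 544048/73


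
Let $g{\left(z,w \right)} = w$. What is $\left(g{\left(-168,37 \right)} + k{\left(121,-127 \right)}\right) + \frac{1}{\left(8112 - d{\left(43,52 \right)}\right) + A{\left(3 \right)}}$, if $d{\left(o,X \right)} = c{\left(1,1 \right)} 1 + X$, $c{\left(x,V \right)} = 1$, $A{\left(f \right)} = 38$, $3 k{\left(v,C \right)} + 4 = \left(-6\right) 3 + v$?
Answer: $\frac{566791}{8097} \approx 70.0$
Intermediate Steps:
$k{\left(v,C \right)} = - \frac{22}{3} + \frac{v}{3}$ ($k{\left(v,C \right)} = - \frac{4}{3} + \frac{\left(-6\right) 3 + v}{3} = - \frac{4}{3} + \frac{-18 + v}{3} = - \frac{4}{3} + \left(-6 + \frac{v}{3}\right) = - \frac{22}{3} + \frac{v}{3}$)
$d{\left(o,X \right)} = 1 + X$ ($d{\left(o,X \right)} = 1 \cdot 1 + X = 1 + X$)
$\left(g{\left(-168,37 \right)} + k{\left(121,-127 \right)}\right) + \frac{1}{\left(8112 - d{\left(43,52 \right)}\right) + A{\left(3 \right)}} = \left(37 + \left(- \frac{22}{3} + \frac{1}{3} \cdot 121\right)\right) + \frac{1}{\left(8112 - \left(1 + 52\right)\right) + 38} = \left(37 + \left(- \frac{22}{3} + \frac{121}{3}\right)\right) + \frac{1}{\left(8112 - 53\right) + 38} = \left(37 + 33\right) + \frac{1}{\left(8112 - 53\right) + 38} = 70 + \frac{1}{8059 + 38} = 70 + \frac{1}{8097} = \frac{566791}{8097}$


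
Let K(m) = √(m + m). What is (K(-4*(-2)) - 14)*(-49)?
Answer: 490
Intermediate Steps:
K(m) = √2*√m (K(m) = √(2*m) = √2*√m)
(K(-4*(-2)) - 14)*(-49) = (√2*√(-4*(-2)) - 14)*(-49) = (√2*√8 - 14)*(-49) = (√2*(2*√2) - 14)*(-49) = (4 - 14)*(-49) = -10*(-49) = 490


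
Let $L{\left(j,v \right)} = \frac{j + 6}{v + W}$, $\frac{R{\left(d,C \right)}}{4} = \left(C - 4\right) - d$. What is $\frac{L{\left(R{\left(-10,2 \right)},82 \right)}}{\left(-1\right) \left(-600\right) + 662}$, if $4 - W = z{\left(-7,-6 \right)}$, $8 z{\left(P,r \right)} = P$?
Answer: $\frac{152}{438545} \approx 0.0003466$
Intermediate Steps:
$z{\left(P,r \right)} = \frac{P}{8}$
$W = \frac{39}{8}$ ($W = 4 - \frac{1}{8} \left(-7\right) = 4 - - \frac{7}{8} = 4 + \frac{7}{8} = \frac{39}{8} \approx 4.875$)
$R{\left(d,C \right)} = -16 - 4 d + 4 C$ ($R{\left(d,C \right)} = 4 \left(\left(C - 4\right) - d\right) = 4 \left(\left(-4 + C\right) - d\right) = 4 \left(-4 + C - d\right) = -16 - 4 d + 4 C$)
$L{\left(j,v \right)} = \frac{6 + j}{\frac{39}{8} + v}$ ($L{\left(j,v \right)} = \frac{j + 6}{v + \frac{39}{8}} = \frac{6 + j}{\frac{39}{8} + v}$)
$\frac{L{\left(R{\left(-10,2 \right)},82 \right)}}{\left(-1\right) \left(-600\right) + 662} = \frac{8 \frac{1}{39 + 8 \cdot 82} \left(6 - -32\right)}{\left(-1\right) \left(-600\right) + 662} = \frac{8 \frac{1}{39 + 656} \left(6 + \left(-16 + 40 + 8\right)\right)}{600 + 662} = \frac{8 \cdot \frac{1}{695} \left(6 + 32\right)}{1262} = 8 \cdot \frac{1}{695} \cdot 38 \cdot \frac{1}{1262} = \frac{304}{695} \cdot \frac{1}{1262} = \frac{152}{438545}$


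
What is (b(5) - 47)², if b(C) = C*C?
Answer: 484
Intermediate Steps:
b(C) = C²
(b(5) - 47)² = (5² - 47)² = (25 - 47)² = (-22)² = 484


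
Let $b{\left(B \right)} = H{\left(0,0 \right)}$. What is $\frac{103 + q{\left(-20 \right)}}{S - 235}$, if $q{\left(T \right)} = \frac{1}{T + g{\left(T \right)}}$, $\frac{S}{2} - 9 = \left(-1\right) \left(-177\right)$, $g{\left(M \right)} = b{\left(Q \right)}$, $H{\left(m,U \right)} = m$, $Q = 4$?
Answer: $\frac{2059}{2740} \approx 0.75146$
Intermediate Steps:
$b{\left(B \right)} = 0$
$g{\left(M \right)} = 0$
$S = 372$ ($S = 18 + 2 \left(\left(-1\right) \left(-177\right)\right) = 18 + 2 \cdot 177 = 18 + 354 = 372$)
$q{\left(T \right)} = \frac{1}{T}$ ($q{\left(T \right)} = \frac{1}{T + 0} = \frac{1}{T}$)
$\frac{103 + q{\left(-20 \right)}}{S - 235} = \frac{103 + \frac{1}{-20}}{372 - 235} = \frac{103 - \frac{1}{20}}{137} = \frac{2059}{20} \cdot \frac{1}{137} = \frac{2059}{2740}$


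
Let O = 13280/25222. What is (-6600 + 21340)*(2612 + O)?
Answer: 485632471280/12611 ≈ 3.8509e+7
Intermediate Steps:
O = 6640/12611 (O = 13280*(1/25222) = 6640/12611 ≈ 0.52652)
(-6600 + 21340)*(2612 + O) = (-6600 + 21340)*(2612 + 6640/12611) = 14740*(32946572/12611) = 485632471280/12611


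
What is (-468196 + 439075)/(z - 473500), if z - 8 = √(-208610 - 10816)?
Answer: 6894280266/112097446745 + 29121*I*√219426/224194893490 ≈ 0.061503 + 6.0845e-5*I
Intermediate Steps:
z = 8 + I*√219426 (z = 8 + √(-208610 - 10816) = 8 + √(-219426) = 8 + I*√219426 ≈ 8.0 + 468.43*I)
(-468196 + 439075)/(z - 473500) = (-468196 + 439075)/((8 + I*√219426) - 473500) = -29121/(-473492 + I*√219426)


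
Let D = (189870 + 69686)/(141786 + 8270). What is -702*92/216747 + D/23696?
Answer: -6377411473157/21408143190752 ≈ -0.29790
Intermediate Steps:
D = 64889/37514 (D = 259556/150056 = 259556*(1/150056) = 64889/37514 ≈ 1.7297)
-702*92/216747 + D/23696 = -702*92/216747 + (64889/37514)/23696 = -64584*1/216747 + (64889/37514)*(1/23696) = -7176/24083 + 64889/888931744 = -6377411473157/21408143190752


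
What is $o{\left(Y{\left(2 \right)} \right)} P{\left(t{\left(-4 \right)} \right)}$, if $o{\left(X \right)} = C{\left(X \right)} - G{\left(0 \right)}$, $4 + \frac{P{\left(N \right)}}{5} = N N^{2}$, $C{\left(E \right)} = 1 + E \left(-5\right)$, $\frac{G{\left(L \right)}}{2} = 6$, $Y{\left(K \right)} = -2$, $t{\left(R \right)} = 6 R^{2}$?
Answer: $-4423660$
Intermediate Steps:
$G{\left(L \right)} = 12$ ($G{\left(L \right)} = 2 \cdot 6 = 12$)
$C{\left(E \right)} = 1 - 5 E$
$P{\left(N \right)} = -20 + 5 N^{3}$ ($P{\left(N \right)} = -20 + 5 N N^{2} = -20 + 5 N^{3}$)
$o{\left(X \right)} = -11 - 5 X$ ($o{\left(X \right)} = \left(1 - 5 X\right) - 12 = -11 - 5 X$)
$o{\left(Y{\left(2 \right)} \right)} P{\left(t{\left(-4 \right)} \right)} = \left(-11 - -10\right) \left(-20 + 5 \left(6 \left(-4\right)^{2}\right)^{3}\right) = \left(-11 + 10\right) \left(-20 + 5 \left(6 \cdot 16\right)^{3}\right) = - (-20 + 5 \cdot 96^{3}) = - (-20 + 5 \cdot 884736) = - (-20 + 4423680) = \left(-1\right) 4423660 = -4423660$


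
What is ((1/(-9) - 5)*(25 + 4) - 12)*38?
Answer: -54796/9 ≈ -6088.4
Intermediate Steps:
((1/(-9) - 5)*(25 + 4) - 12)*38 = ((-⅑ - 5)*29 - 12)*38 = (-46/9*29 - 12)*38 = (-1334/9 - 12)*38 = -1442/9*38 = -54796/9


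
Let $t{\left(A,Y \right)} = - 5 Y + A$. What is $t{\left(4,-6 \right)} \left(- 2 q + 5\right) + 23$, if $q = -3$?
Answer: $397$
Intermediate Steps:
$t{\left(A,Y \right)} = A - 5 Y$
$t{\left(4,-6 \right)} \left(- 2 q + 5\right) + 23 = \left(4 - -30\right) \left(\left(-2\right) \left(-3\right) + 5\right) + 23 = \left(4 + 30\right) \left(6 + 5\right) + 23 = 34 \cdot 11 + 23 = 374 + 23 = 397$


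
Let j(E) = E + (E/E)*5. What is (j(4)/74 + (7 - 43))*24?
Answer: -31860/37 ≈ -861.08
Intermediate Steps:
j(E) = 5 + E (j(E) = E + 1*5 = E + 5 = 5 + E)
(j(4)/74 + (7 - 43))*24 = ((5 + 4)/74 + (7 - 43))*24 = (9*(1/74) - 36)*24 = (9/74 - 36)*24 = -2655/74*24 = -31860/37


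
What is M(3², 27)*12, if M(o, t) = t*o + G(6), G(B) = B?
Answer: 2988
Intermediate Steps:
M(o, t) = 6 + o*t (M(o, t) = t*o + 6 = o*t + 6 = 6 + o*t)
M(3², 27)*12 = (6 + 3²*27)*12 = (6 + 9*27)*12 = (6 + 243)*12 = 249*12 = 2988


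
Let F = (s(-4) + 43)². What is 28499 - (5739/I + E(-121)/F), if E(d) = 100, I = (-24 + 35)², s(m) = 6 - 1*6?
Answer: 6365429260/223729 ≈ 28452.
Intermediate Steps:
s(m) = 0 (s(m) = 6 - 6 = 0)
I = 121 (I = 11² = 121)
F = 1849 (F = (0 + 43)² = 43² = 1849)
28499 - (5739/I + E(-121)/F) = 28499 - (5739/121 + 100/1849) = 28499 - 1*10623511/223729 = 28499 - 10623511/223729 = 6365429260/223729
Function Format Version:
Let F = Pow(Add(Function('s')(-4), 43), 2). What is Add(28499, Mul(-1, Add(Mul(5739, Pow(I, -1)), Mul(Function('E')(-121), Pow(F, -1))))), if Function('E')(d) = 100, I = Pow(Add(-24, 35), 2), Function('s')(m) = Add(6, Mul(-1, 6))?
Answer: Rational(6365429260, 223729) ≈ 28452.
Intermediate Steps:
Function('s')(m) = 0 (Function('s')(m) = Add(6, -6) = 0)
I = 121 (I = Pow(11, 2) = 121)
F = 1849 (F = Pow(Add(0, 43), 2) = Pow(43, 2) = 1849)
Add(28499, Mul(-1, Add(Mul(5739, Pow(I, -1)), Mul(Function('E')(-121), Pow(F, -1))))) = Add(28499, Mul(-1, Add(Mul(5739, Pow(121, -1)), Mul(100, Pow(1849, -1))))) = Add(28499, Mul(-1, Add(Mul(5739, Rational(1, 121)), Mul(100, Rational(1, 1849))))) = Add(28499, Mul(-1, Add(Rational(5739, 121), Rational(100, 1849)))) = Add(28499, Mul(-1, Rational(10623511, 223729))) = Add(28499, Rational(-10623511, 223729)) = Rational(6365429260, 223729)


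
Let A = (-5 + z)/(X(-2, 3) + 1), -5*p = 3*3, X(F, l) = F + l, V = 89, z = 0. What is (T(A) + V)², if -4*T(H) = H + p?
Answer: 12981609/1600 ≈ 8113.5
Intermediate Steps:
p = -9/5 (p = -3*3/5 = -⅕*9 = -9/5 ≈ -1.8000)
A = -5/2 (A = (-5 + 0)/((-2 + 3) + 1) = -5/(1 + 1) = -5/2 ≈ -2.5000)
T(H) = 9/20 - H/4 (T(H) = -(H - 9/5)/4 = -(-9/5 + H)/4 = 9/20 - H/4)
(T(A) + V)² = ((9/20 - ¼*(-5/2)) + 89)² = ((9/20 + 5/8) + 89)² = (43/40 + 89)² = (3603/40)² = 12981609/1600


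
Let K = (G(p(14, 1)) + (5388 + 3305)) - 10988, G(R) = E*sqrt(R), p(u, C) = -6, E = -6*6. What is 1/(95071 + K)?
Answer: 11597/1075924244 + 9*I*sqrt(6)/2151848488 ≈ 1.0779e-5 + 1.0245e-8*I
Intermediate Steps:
E = -36
G(R) = -36*sqrt(R)
K = -2295 - 36*I*sqrt(6) (K = (-36*I*sqrt(6) + (5388 + 3305)) - 10988 = (-36*I*sqrt(6) + 8693) - 10988 = (8693 - 36*I*sqrt(6)) - 10988 = -2295 - 36*I*sqrt(6) ≈ -2295.0 - 88.182*I)
1/(95071 + K) = 1/(95071 + (-2295 - 36*I*sqrt(6))) = 1/(92776 - 36*I*sqrt(6))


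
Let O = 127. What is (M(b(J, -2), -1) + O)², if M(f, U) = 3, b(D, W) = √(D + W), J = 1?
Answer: 16900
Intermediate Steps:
(M(b(J, -2), -1) + O)² = (3 + 127)² = 130² = 16900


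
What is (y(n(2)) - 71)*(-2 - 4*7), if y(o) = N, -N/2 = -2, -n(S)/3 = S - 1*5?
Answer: 2010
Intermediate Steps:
n(S) = 15 - 3*S (n(S) = -3*(S - 1*5) = -3*(S - 5) = -3*(-5 + S) = 15 - 3*S)
N = 4 (N = -2*(-2) = 4)
y(o) = 4
(y(n(2)) - 71)*(-2 - 4*7) = (4 - 71)*(-2 - 4*7) = -67*(-2 - 28) = -67*(-30) = 2010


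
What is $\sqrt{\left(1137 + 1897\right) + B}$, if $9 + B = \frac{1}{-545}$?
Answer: $\frac{4 \sqrt{56156255}}{545} \approx 55.0$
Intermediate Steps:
$B = - \frac{4906}{545}$ ($B = -9 + \frac{1}{-545} = -9 - \frac{1}{545} = - \frac{4906}{545} \approx -9.0018$)
$\sqrt{\left(1137 + 1897\right) + B} = \sqrt{\left(1137 + 1897\right) - \frac{4906}{545}} = \sqrt{3034 - \frac{4906}{545}} = \sqrt{\frac{1648624}{545}} = \frac{4 \sqrt{56156255}}{545}$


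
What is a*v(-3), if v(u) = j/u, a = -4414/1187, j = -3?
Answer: -4414/1187 ≈ -3.7186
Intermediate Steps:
a = -4414/1187 (a = -4414*1/1187 = -4414/1187 ≈ -3.7186)
v(u) = -3/u
a*v(-3) = -(-13242)/(1187*(-3)) = -(-13242)*(-1)/(1187*3) = -4414/1187*1 = -4414/1187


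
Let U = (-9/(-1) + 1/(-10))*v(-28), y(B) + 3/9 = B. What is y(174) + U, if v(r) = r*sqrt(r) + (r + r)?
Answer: -4871/15 - 2492*I*sqrt(7)/5 ≈ -324.73 - 1318.6*I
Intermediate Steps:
y(B) = -1/3 + B
v(r) = r**(3/2) + 2*r
U = -2492/5 - 2492*I*sqrt(7)/5 (U = (-9/(-1) + 1/(-10))*((-28)**(3/2) + 2*(-28)) = (-9*(-1) + 1*(-1/10))*(-56*I*sqrt(7) - 56) = (9 - 1/10)*(-56 - 56*I*sqrt(7)) = 89*(-56 - 56*I*sqrt(7))/10 = -2492/5 - 2492*I*sqrt(7)/5 ≈ -498.4 - 1318.6*I)
y(174) + U = (-1/3 + 174) + (-2492/5 - 2492*I*sqrt(7)/5) = 521/3 + (-2492/5 - 2492*I*sqrt(7)/5) = -4871/15 - 2492*I*sqrt(7)/5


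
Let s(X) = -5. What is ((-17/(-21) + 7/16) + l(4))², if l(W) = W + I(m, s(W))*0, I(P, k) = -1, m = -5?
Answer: 3108169/112896 ≈ 27.531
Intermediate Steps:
l(W) = W (l(W) = W - 1*0 = W + 0 = W)
((-17/(-21) + 7/16) + l(4))² = ((-17/(-21) + 7/16) + 4)² = ((-17*(-1/21) + 7*(1/16)) + 4)² = ((17/21 + 7/16) + 4)² = (419/336 + 4)² = (1763/336)² = 3108169/112896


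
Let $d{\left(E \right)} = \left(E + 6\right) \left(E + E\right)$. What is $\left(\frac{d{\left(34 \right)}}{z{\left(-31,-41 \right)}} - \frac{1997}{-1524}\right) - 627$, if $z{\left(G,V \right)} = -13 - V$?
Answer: $- \frac{5638537}{10668} \approx -528.55$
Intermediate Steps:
$d{\left(E \right)} = 2 E \left(6 + E\right)$ ($d{\left(E \right)} = \left(6 + E\right) 2 E = 2 E \left(6 + E\right)$)
$\left(\frac{d{\left(34 \right)}}{z{\left(-31,-41 \right)}} - \frac{1997}{-1524}\right) - 627 = \left(\frac{2 \cdot 34 \left(6 + 34\right)}{-13 - -41} - \frac{1997}{-1524}\right) - 627 = \left(\frac{2 \cdot 34 \cdot 40}{-13 + 41} - - \frac{1997}{1524}\right) - 627 = \left(\frac{2720}{28} + \frac{1997}{1524}\right) - 627 = \left(2720 \cdot \frac{1}{28} + \frac{1997}{1524}\right) - 627 = \left(\frac{680}{7} + \frac{1997}{1524}\right) - 627 = \frac{1050299}{10668} - 627 = - \frac{5638537}{10668}$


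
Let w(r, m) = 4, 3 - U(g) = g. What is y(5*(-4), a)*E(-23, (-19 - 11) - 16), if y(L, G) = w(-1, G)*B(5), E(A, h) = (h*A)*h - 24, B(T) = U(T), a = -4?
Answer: 389536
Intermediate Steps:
U(g) = 3 - g
B(T) = 3 - T
E(A, h) = -24 + A*h**2 (E(A, h) = (A*h)*h - 24 = A*h**2 - 24 = -24 + A*h**2)
y(L, G) = -8 (y(L, G) = 4*(3 - 1*5) = 4*(3 - 5) = 4*(-2) = -8)
y(5*(-4), a)*E(-23, (-19 - 11) - 16) = -8*(-24 - 23*((-19 - 11) - 16)**2) = -8*(-24 - 23*(-30 - 16)**2) = -8*(-24 - 23*(-46)**2) = -8*(-24 - 23*2116) = -8*(-24 - 48668) = -8*(-48692) = 389536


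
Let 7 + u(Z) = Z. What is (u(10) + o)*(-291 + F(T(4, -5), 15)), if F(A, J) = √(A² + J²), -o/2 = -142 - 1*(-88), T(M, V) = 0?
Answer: -30636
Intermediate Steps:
u(Z) = -7 + Z
o = 108 (o = -2*(-142 - 1*(-88)) = -2*(-142 + 88) = -2*(-54) = 108)
(u(10) + o)*(-291 + F(T(4, -5), 15)) = ((-7 + 10) + 108)*(-291 + √(0² + 15²)) = (3 + 108)*(-291 + √(0 + 225)) = 111*(-291 + √225) = 111*(-291 + 15) = 111*(-276) = -30636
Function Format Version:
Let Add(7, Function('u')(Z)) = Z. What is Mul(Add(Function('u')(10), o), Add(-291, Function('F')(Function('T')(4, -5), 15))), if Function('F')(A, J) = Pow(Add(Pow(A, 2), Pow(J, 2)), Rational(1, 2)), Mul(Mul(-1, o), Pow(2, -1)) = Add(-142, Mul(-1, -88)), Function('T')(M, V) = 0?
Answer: -30636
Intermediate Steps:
Function('u')(Z) = Add(-7, Z)
o = 108 (o = Mul(-2, Add(-142, Mul(-1, -88))) = Mul(-2, Add(-142, 88)) = Mul(-2, -54) = 108)
Mul(Add(Function('u')(10), o), Add(-291, Function('F')(Function('T')(4, -5), 15))) = Mul(Add(Add(-7, 10), 108), Add(-291, Pow(Add(Pow(0, 2), Pow(15, 2)), Rational(1, 2)))) = Mul(Add(3, 108), Add(-291, Pow(Add(0, 225), Rational(1, 2)))) = Mul(111, Add(-291, Pow(225, Rational(1, 2)))) = Mul(111, Add(-291, 15)) = Mul(111, -276) = -30636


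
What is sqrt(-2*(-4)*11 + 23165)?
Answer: sqrt(23253) ≈ 152.49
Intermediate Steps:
sqrt(-2*(-4)*11 + 23165) = sqrt(8*11 + 23165) = sqrt(88 + 23165) = sqrt(23253)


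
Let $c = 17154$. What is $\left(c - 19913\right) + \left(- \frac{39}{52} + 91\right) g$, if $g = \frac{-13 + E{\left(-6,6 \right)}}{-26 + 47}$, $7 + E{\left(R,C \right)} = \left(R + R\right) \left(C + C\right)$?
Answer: $- \frac{72740}{21} \approx -3463.8$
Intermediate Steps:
$E{\left(R,C \right)} = -7 + 4 C R$ ($E{\left(R,C \right)} = -7 + \left(R + R\right) \left(C + C\right) = -7 + 2 R 2 C = -7 + 4 C R$)
$g = - \frac{164}{21}$ ($g = \frac{-13 + \left(-7 + 4 \cdot 6 \left(-6\right)\right)}{-26 + 47} = \frac{-13 - 151}{21} = \left(-13 - 151\right) \frac{1}{21} = \left(-164\right) \frac{1}{21} = - \frac{164}{21} \approx -7.8095$)
$\left(c - 19913\right) + \left(- \frac{39}{52} + 91\right) g = \left(17154 - 19913\right) + \left(- \frac{39}{52} + 91\right) \left(- \frac{164}{21}\right) = -2759 + \left(\left(-39\right) \frac{1}{52} + 91\right) \left(- \frac{164}{21}\right) = -2759 + \left(- \frac{3}{4} + 91\right) \left(- \frac{164}{21}\right) = -2759 + \frac{361}{4} \left(- \frac{164}{21}\right) = -2759 - \frac{14801}{21} = - \frac{72740}{21}$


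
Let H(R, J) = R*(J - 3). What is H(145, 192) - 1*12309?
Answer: 15096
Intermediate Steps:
H(R, J) = R*(-3 + J)
H(145, 192) - 1*12309 = 145*(-3 + 192) - 1*12309 = 145*189 - 12309 = 27405 - 12309 = 15096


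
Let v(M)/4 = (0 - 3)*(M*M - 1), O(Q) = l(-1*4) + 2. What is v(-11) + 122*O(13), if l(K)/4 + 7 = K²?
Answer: 3196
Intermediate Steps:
l(K) = -28 + 4*K²
O(Q) = 38 (O(Q) = (-28 + 4*(-1*4)²) + 2 = (-28 + 4*(-4)²) + 2 = (-28 + 4*16) + 2 = (-28 + 64) + 2 = 36 + 2 = 38)
v(M) = 12 - 12*M² (v(M) = 4*((0 - 3)*(M*M - 1)) = 4*(-3*(M² - 1)) = 4*(-3*(-1 + M²)) = 4*(3 - 3*M²) = 12 - 12*M²)
v(-11) + 122*O(13) = (12 - 12*(-11)²) + 122*38 = (12 - 12*121) + 4636 = (12 - 1452) + 4636 = -1440 + 4636 = 3196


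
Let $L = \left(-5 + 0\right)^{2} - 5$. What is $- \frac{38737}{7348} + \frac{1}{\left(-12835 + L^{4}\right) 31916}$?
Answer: $- \frac{22743064747729}{4314119311590} \approx -5.2718$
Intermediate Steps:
$L = 20$ ($L = \left(-5\right)^{2} - 5 = 25 - 5 = 20$)
$- \frac{38737}{7348} + \frac{1}{\left(-12835 + L^{4}\right) 31916} = - \frac{38737}{7348} + \frac{1}{\left(-12835 + 20^{4}\right) 31916} = \left(-38737\right) \frac{1}{7348} + \frac{1}{-12835 + 160000} \cdot \frac{1}{31916} = - \frac{38737}{7348} + \frac{1}{147165} \cdot \frac{1}{31916} = - \frac{38737}{7348} + \frac{1}{4696918140} = - \frac{22743064747729}{4314119311590}$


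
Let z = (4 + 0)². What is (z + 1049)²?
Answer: 1134225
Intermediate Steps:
z = 16 (z = 4² = 16)
(z + 1049)² = (16 + 1049)² = 1065² = 1134225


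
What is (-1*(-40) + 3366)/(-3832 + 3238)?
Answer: -1703/297 ≈ -5.7340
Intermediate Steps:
(-1*(-40) + 3366)/(-3832 + 3238) = (40 + 3366)/(-594) = 3406*(-1/594) = -1703/297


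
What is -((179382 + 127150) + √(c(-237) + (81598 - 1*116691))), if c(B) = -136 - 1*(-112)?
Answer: -306532 - I*√35117 ≈ -3.0653e+5 - 187.4*I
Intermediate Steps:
c(B) = -24 (c(B) = -136 + 112 = -24)
-((179382 + 127150) + √(c(-237) + (81598 - 1*116691))) = -((179382 + 127150) + √(-24 + (81598 - 1*116691))) = -(306532 + √(-24 + (81598 - 116691))) = -(306532 + √(-24 - 35093)) = -(306532 + √(-35117)) = -(306532 + I*√35117) = -306532 - I*√35117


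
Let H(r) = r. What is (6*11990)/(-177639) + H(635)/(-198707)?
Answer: -436599465/1069639781 ≈ -0.40817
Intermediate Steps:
(6*11990)/(-177639) + H(635)/(-198707) = (6*11990)/(-177639) + 635/(-198707) = 71940*(-1/177639) + 635*(-1/198707) = -2180/5383 - 635/198707 = -436599465/1069639781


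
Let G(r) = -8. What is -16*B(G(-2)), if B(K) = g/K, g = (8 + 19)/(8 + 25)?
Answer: 18/11 ≈ 1.6364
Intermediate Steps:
g = 9/11 (g = 27/33 = 27*(1/33) = 9/11 ≈ 0.81818)
B(K) = 9/(11*K)
-16*B(G(-2)) = -144/(11*(-8)) = -144*(-1)/(11*8) = -16*(-9/88) = 18/11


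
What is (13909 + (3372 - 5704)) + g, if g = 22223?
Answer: 33800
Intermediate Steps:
(13909 + (3372 - 5704)) + g = (13909 + (3372 - 5704)) + 22223 = (13909 - 2332) + 22223 = 11577 + 22223 = 33800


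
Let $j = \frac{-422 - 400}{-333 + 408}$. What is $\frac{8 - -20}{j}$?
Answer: $- \frac{350}{137} \approx -2.5547$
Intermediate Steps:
$j = - \frac{274}{25}$ ($j = - \frac{822}{75} = \left(-822\right) \frac{1}{75} = - \frac{274}{25} \approx -10.96$)
$\frac{8 - -20}{j} = \frac{8 - -20}{- \frac{274}{25}} = \left(8 + 20\right) \left(- \frac{25}{274}\right) = 28 \left(- \frac{25}{274}\right) = - \frac{350}{137}$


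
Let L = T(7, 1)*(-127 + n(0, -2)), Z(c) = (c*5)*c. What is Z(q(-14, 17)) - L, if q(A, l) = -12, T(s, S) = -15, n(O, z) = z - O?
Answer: -1215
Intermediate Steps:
Z(c) = 5*c² (Z(c) = (5*c)*c = 5*c²)
L = 1935 (L = -15*(-127 + (-2 - 1*0)) = -15*(-127 + (-2 + 0)) = -15*(-127 - 2) = -15*(-129) = 1935)
Z(q(-14, 17)) - L = 5*(-12)² - 1*1935 = 5*144 - 1935 = 720 - 1935 = -1215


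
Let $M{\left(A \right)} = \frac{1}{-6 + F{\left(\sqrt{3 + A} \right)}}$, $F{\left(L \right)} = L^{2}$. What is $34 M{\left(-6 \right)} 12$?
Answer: $- \frac{136}{3} \approx -45.333$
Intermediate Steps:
$M{\left(A \right)} = \frac{1}{-3 + A}$ ($M{\left(A \right)} = \frac{1}{-6 + \left(\sqrt{3 + A}\right)^{2}} = \frac{1}{-6 + \left(3 + A\right)} = \frac{1}{-3 + A}$)
$34 M{\left(-6 \right)} 12 = \frac{34}{-3 - 6} \cdot 12 = \frac{34}{-9} \cdot 12 = 34 \left(- \frac{1}{9}\right) 12 = \left(- \frac{34}{9}\right) 12 = - \frac{136}{3}$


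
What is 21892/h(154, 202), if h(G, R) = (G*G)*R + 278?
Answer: 10946/2395455 ≈ 0.0045695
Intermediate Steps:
h(G, R) = 278 + R*G² (h(G, R) = G²*R + 278 = R*G² + 278 = 278 + R*G²)
21892/h(154, 202) = 21892/(278 + 202*154²) = 21892/(278 + 202*23716) = 21892/(278 + 4790632) = 21892/4790910 = 21892*(1/4790910) = 10946/2395455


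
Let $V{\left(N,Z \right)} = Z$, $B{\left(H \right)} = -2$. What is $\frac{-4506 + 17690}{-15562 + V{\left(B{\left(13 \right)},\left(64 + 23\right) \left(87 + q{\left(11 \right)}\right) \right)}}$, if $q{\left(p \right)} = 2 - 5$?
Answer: $- \frac{6592}{4127} \approx -1.5973$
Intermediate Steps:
$q{\left(p \right)} = -3$
$\frac{-4506 + 17690}{-15562 + V{\left(B{\left(13 \right)},\left(64 + 23\right) \left(87 + q{\left(11 \right)}\right) \right)}} = \frac{-4506 + 17690}{-15562 + \left(64 + 23\right) \left(87 - 3\right)} = \frac{13184}{-15562 + 87 \cdot 84} = \frac{13184}{-15562 + 7308} = \frac{13184}{-8254} = 13184 \left(- \frac{1}{8254}\right) = - \frac{6592}{4127}$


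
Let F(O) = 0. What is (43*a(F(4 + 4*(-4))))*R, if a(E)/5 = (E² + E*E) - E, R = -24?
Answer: 0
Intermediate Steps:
a(E) = -5*E + 10*E² (a(E) = 5*((E² + E*E) - E) = 5*((E² + E²) - E) = 5*(2*E² - E) = 5*(-E + 2*E²) = -5*E + 10*E²)
(43*a(F(4 + 4*(-4))))*R = (43*(5*0*(-1 + 2*0)))*(-24) = (43*(5*0*(-1 + 0)))*(-24) = (43*(5*0*(-1)))*(-24) = (43*0)*(-24) = 0*(-24) = 0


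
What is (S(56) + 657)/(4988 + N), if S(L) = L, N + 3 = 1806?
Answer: 713/6791 ≈ 0.10499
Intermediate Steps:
N = 1803 (N = -3 + 1806 = 1803)
(S(56) + 657)/(4988 + N) = (56 + 657)/(4988 + 1803) = 713/6791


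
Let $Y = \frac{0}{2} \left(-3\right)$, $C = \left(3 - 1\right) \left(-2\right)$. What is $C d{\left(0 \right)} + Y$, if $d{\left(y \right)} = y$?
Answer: $0$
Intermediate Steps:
$C = -4$ ($C = 2 \left(-2\right) = -4$)
$Y = 0$ ($Y = 0 \cdot \frac{1}{2} \left(-3\right) = 0 \left(-3\right) = 0$)
$C d{\left(0 \right)} + Y = \left(-4\right) 0 + 0 = 0 + 0 = 0$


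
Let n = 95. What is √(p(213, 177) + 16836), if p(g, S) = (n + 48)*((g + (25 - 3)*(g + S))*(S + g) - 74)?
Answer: 2*√122597966 ≈ 22145.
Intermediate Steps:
p(g, S) = -10582 + 143*(S + g)*(22*S + 23*g) (p(g, S) = (95 + 48)*((g + (25 - 3)*(g + S))*(S + g) - 74) = 143*((g + 22*(S + g))*(S + g) - 74) = 143*((g + (22*S + 22*g))*(S + g) - 74) = 143*((22*S + 23*g)*(S + g) - 74) = 143*((S + g)*(22*S + 23*g) - 74) = 143*(-74 + (S + g)*(22*S + 23*g)) = -10582 + 143*(S + g)*(22*S + 23*g))
√(p(213, 177) + 16836) = √((-10582 + 3146*177² + 3289*213² + 6435*177*213) + 16836) = √((-10582 + 3146*31329 + 3289*45369 + 242605935) + 16836) = √((-10582 + 98561034 + 149218641 + 242605935) + 16836) = √(490375028 + 16836) = √490391864 = 2*√122597966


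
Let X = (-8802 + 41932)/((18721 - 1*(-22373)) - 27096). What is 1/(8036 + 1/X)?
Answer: 16565/133123339 ≈ 0.00012443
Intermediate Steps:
X = 16565/6999 (X = 33130/((18721 + 22373) - 27096) = 33130/(41094 - 27096) = 33130/13998 = 33130*(1/13998) = 16565/6999 ≈ 2.3668)
1/(8036 + 1/X) = 1/(8036 + 1/(16565/6999)) = 1/(8036 + 6999/16565) = 1/(133123339/16565) = 16565/133123339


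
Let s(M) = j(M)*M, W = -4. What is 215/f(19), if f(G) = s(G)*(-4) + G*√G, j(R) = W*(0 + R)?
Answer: 3440/92397 - 215*√19/1755543 ≈ 0.036697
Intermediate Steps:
j(R) = -4*R (j(R) = -4*(0 + R) = -4*R)
s(M) = -4*M² (s(M) = (-4*M)*M = -4*M²)
f(G) = G^(3/2) + 16*G² (f(G) = -4*G²*(-4) + G*√G = 16*G² + G^(3/2) = G^(3/2) + 16*G²)
215/f(19) = 215/(19^(3/2) + 16*19²) = 215/(19*√19 + 16*361) = 215/(19*√19 + 5776) = 215/(5776 + 19*√19)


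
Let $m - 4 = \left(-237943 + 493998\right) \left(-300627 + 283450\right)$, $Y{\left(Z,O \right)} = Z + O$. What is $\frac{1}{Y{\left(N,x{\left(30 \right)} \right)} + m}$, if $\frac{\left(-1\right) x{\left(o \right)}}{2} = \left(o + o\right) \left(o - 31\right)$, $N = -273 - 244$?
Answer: $- \frac{1}{4398257128} \approx -2.2736 \cdot 10^{-10}$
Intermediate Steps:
$N = -517$
$x{\left(o \right)} = - 4 o \left(-31 + o\right)$ ($x{\left(o \right)} = - 2 \left(o + o\right) \left(o - 31\right) = - 2 \cdot 2 o \left(-31 + o\right) = - 4 o \left(-31 + o\right)$)
$Y{\left(Z,O \right)} = O + Z$
$m = -4398256731$ ($m = 4 + \left(-237943 + 493998\right) \left(-300627 + 283450\right) = 4 + 256055 \left(-17177\right) = 4 - 4398256735 = -4398256731$)
$\frac{1}{Y{\left(N,x{\left(30 \right)} \right)} + m} = \frac{1}{\left(4 \cdot 30 \left(31 - 30\right) - 517\right) - 4398256731} = \frac{1}{\left(4 \cdot 30 \cdot 1 - 517\right) - 4398256731} = \frac{1}{\left(120 - 517\right) - 4398256731} = \frac{1}{-397 - 4398256731} = \frac{1}{-4398257128} = - \frac{1}{4398257128}$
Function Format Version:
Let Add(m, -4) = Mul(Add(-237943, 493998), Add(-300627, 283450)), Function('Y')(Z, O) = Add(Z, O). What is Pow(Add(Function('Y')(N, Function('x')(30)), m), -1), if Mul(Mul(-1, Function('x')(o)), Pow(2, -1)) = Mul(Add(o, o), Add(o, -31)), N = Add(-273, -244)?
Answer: Rational(-1, 4398257128) ≈ -2.2736e-10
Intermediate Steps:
N = -517
Function('x')(o) = Mul(-4, o, Add(-31, o)) (Function('x')(o) = Mul(-2, Mul(Add(o, o), Add(o, -31))) = Mul(-2, Mul(Mul(2, o), Add(-31, o))) = Mul(-2, Mul(2, o, Add(-31, o))) = Mul(-4, o, Add(-31, o)))
Function('Y')(Z, O) = Add(O, Z)
m = -4398256731 (m = Add(4, Mul(Add(-237943, 493998), Add(-300627, 283450))) = Add(4, Mul(256055, -17177)) = Add(4, -4398256735) = -4398256731)
Pow(Add(Function('Y')(N, Function('x')(30)), m), -1) = Pow(Add(Add(Mul(4, 30, Add(31, Mul(-1, 30))), -517), -4398256731), -1) = Pow(Add(Add(Mul(4, 30, Add(31, -30)), -517), -4398256731), -1) = Pow(Add(Add(Mul(4, 30, 1), -517), -4398256731), -1) = Pow(Add(Add(120, -517), -4398256731), -1) = Pow(Add(-397, -4398256731), -1) = Pow(-4398257128, -1) = Rational(-1, 4398257128)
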